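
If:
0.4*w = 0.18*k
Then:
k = 2.22222222222222*w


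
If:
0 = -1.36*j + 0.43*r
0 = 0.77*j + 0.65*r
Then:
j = 0.00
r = 0.00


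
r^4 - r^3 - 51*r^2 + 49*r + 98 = (r - 7)*(r - 2)*(r + 1)*(r + 7)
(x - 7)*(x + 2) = x^2 - 5*x - 14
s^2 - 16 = (s - 4)*(s + 4)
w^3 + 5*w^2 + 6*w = w*(w + 2)*(w + 3)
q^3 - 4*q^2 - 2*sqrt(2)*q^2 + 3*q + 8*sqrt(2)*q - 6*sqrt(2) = (q - 3)*(q - 1)*(q - 2*sqrt(2))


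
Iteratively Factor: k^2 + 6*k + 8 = (k + 2)*(k + 4)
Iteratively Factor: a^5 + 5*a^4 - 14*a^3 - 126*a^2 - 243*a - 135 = (a + 3)*(a^4 + 2*a^3 - 20*a^2 - 66*a - 45) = (a - 5)*(a + 3)*(a^3 + 7*a^2 + 15*a + 9) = (a - 5)*(a + 1)*(a + 3)*(a^2 + 6*a + 9) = (a - 5)*(a + 1)*(a + 3)^2*(a + 3)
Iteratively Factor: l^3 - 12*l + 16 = (l + 4)*(l^2 - 4*l + 4) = (l - 2)*(l + 4)*(l - 2)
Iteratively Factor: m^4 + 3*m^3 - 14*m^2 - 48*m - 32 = (m - 4)*(m^3 + 7*m^2 + 14*m + 8) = (m - 4)*(m + 2)*(m^2 + 5*m + 4) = (m - 4)*(m + 2)*(m + 4)*(m + 1)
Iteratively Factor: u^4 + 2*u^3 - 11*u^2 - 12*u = (u + 4)*(u^3 - 2*u^2 - 3*u) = (u - 3)*(u + 4)*(u^2 + u) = (u - 3)*(u + 1)*(u + 4)*(u)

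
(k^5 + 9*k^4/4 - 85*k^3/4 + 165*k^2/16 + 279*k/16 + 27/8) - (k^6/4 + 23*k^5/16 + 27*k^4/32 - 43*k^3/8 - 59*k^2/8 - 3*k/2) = -k^6/4 - 7*k^5/16 + 45*k^4/32 - 127*k^3/8 + 283*k^2/16 + 303*k/16 + 27/8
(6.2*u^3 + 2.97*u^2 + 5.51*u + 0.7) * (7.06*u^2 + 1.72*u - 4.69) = 43.772*u^5 + 31.6322*u^4 + 14.931*u^3 + 0.489899999999998*u^2 - 24.6379*u - 3.283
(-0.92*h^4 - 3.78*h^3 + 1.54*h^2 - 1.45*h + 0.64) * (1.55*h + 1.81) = -1.426*h^5 - 7.5242*h^4 - 4.4548*h^3 + 0.5399*h^2 - 1.6325*h + 1.1584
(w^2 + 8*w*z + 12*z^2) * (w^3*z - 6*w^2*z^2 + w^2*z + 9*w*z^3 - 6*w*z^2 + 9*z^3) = w^5*z + 2*w^4*z^2 + w^4*z - 27*w^3*z^3 + 2*w^3*z^2 - 27*w^2*z^3 + 108*w*z^5 + 108*z^5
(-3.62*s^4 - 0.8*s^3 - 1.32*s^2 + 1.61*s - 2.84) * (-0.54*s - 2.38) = 1.9548*s^5 + 9.0476*s^4 + 2.6168*s^3 + 2.2722*s^2 - 2.2982*s + 6.7592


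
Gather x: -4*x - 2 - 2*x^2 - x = -2*x^2 - 5*x - 2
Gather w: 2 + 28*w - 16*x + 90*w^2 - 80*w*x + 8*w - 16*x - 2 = 90*w^2 + w*(36 - 80*x) - 32*x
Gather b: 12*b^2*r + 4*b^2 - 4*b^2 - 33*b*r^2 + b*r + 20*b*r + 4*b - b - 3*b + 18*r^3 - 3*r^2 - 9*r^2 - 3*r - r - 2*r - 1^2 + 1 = 12*b^2*r + b*(-33*r^2 + 21*r) + 18*r^3 - 12*r^2 - 6*r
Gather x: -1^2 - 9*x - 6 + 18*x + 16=9*x + 9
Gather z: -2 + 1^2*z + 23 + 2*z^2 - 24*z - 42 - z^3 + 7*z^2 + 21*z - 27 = -z^3 + 9*z^2 - 2*z - 48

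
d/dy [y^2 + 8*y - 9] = 2*y + 8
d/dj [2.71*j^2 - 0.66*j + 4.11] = 5.42*j - 0.66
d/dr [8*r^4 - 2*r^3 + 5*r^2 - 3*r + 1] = 32*r^3 - 6*r^2 + 10*r - 3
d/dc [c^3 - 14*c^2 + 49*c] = 3*c^2 - 28*c + 49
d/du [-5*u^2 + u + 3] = 1 - 10*u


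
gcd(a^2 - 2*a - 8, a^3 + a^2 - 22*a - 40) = a + 2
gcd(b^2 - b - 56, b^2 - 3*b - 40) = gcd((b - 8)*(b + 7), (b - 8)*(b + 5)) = b - 8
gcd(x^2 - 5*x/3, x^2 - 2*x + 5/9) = x - 5/3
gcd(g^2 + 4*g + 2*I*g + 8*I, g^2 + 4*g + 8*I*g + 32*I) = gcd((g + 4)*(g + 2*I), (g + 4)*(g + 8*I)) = g + 4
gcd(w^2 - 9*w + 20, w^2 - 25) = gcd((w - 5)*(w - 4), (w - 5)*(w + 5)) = w - 5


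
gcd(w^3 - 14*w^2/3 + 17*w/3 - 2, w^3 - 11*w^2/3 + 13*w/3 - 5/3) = w - 1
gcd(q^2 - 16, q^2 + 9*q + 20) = q + 4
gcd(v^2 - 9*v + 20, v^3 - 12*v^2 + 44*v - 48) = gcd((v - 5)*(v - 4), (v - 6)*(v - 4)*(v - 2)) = v - 4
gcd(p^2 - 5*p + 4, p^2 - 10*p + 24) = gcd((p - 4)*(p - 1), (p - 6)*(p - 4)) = p - 4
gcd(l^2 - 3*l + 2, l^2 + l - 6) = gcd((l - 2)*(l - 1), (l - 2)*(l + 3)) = l - 2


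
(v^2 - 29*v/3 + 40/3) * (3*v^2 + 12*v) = 3*v^4 - 17*v^3 - 76*v^2 + 160*v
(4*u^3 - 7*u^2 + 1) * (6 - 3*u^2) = -12*u^5 + 21*u^4 + 24*u^3 - 45*u^2 + 6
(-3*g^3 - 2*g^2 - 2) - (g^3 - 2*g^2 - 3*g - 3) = -4*g^3 + 3*g + 1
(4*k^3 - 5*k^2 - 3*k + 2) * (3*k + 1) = 12*k^4 - 11*k^3 - 14*k^2 + 3*k + 2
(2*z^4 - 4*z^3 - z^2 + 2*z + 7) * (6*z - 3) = 12*z^5 - 30*z^4 + 6*z^3 + 15*z^2 + 36*z - 21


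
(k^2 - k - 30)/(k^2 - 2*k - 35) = (k - 6)/(k - 7)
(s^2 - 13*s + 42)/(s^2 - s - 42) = (s - 6)/(s + 6)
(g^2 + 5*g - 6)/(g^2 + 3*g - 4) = (g + 6)/(g + 4)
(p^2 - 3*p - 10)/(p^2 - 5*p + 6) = (p^2 - 3*p - 10)/(p^2 - 5*p + 6)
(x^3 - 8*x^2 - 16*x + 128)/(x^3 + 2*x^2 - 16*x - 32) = (x - 8)/(x + 2)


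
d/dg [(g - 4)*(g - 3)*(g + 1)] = 3*g^2 - 12*g + 5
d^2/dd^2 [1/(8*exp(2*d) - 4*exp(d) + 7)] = 4*((1 - 8*exp(d))*(8*exp(2*d) - 4*exp(d) + 7) + 8*(4*exp(d) - 1)^2*exp(d))*exp(d)/(8*exp(2*d) - 4*exp(d) + 7)^3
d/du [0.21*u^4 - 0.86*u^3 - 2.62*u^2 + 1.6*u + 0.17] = 0.84*u^3 - 2.58*u^2 - 5.24*u + 1.6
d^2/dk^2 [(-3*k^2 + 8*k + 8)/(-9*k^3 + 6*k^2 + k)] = 2*(243*k^6 - 1944*k^5 - 2511*k^4 + 3078*k^3 - 648*k^2 - 144*k - 8)/(k^3*(729*k^6 - 1458*k^5 + 729*k^4 + 108*k^3 - 81*k^2 - 18*k - 1))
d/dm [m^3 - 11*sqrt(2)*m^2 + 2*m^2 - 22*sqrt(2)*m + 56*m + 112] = 3*m^2 - 22*sqrt(2)*m + 4*m - 22*sqrt(2) + 56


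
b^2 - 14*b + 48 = (b - 8)*(b - 6)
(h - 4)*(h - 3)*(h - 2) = h^3 - 9*h^2 + 26*h - 24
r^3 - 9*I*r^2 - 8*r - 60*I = (r - 6*I)*(r - 5*I)*(r + 2*I)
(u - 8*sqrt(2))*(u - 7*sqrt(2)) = u^2 - 15*sqrt(2)*u + 112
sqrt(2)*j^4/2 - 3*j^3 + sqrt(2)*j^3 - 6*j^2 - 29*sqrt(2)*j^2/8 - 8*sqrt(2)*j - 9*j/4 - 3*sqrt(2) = (j + 1/2)*(j + 3/2)*(j - 4*sqrt(2))*(sqrt(2)*j/2 + 1)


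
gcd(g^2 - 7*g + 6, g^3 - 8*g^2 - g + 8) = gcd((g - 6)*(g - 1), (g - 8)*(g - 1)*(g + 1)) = g - 1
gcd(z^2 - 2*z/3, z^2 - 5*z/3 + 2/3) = z - 2/3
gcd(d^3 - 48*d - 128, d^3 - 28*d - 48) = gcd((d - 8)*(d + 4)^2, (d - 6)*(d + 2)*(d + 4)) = d + 4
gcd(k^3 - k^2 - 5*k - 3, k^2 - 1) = k + 1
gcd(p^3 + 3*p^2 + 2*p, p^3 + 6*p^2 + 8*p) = p^2 + 2*p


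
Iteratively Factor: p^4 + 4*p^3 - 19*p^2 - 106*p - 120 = (p + 4)*(p^3 - 19*p - 30) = (p - 5)*(p + 4)*(p^2 + 5*p + 6) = (p - 5)*(p + 3)*(p + 4)*(p + 2)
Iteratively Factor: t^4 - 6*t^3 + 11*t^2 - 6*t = (t - 3)*(t^3 - 3*t^2 + 2*t) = (t - 3)*(t - 2)*(t^2 - t) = (t - 3)*(t - 2)*(t - 1)*(t)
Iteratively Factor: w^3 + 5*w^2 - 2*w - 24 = (w - 2)*(w^2 + 7*w + 12) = (w - 2)*(w + 3)*(w + 4)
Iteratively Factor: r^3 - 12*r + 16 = (r - 2)*(r^2 + 2*r - 8) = (r - 2)*(r + 4)*(r - 2)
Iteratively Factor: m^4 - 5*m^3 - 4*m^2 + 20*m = (m + 2)*(m^3 - 7*m^2 + 10*m) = (m - 2)*(m + 2)*(m^2 - 5*m) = (m - 5)*(m - 2)*(m + 2)*(m)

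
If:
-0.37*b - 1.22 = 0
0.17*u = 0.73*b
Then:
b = -3.30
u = -14.16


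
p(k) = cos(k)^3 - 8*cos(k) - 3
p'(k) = -3*sin(k)*cos(k)^2 + 8*sin(k)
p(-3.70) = 3.17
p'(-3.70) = 3.10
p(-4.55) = -1.71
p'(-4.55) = 7.82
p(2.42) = 2.58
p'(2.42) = 4.17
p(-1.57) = -3.01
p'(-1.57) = -8.00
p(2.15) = 1.21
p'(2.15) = 5.94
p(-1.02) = -7.04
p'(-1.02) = -6.12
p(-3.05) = 3.98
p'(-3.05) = -0.46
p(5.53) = -8.45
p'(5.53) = -4.38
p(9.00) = 3.53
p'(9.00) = 2.27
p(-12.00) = -9.15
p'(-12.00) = 3.15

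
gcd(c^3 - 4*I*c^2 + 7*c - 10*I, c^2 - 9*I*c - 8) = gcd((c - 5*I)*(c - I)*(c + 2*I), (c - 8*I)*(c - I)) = c - I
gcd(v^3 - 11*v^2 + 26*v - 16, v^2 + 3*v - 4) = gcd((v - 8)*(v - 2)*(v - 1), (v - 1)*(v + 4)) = v - 1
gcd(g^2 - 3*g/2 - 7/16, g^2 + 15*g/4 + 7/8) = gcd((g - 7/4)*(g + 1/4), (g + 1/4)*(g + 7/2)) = g + 1/4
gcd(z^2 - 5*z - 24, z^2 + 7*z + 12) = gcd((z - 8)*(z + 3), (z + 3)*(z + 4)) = z + 3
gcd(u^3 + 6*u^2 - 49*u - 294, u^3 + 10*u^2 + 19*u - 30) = u + 6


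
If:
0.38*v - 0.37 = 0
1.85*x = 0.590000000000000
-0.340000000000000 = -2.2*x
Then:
No Solution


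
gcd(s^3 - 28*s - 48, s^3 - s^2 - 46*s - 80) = s + 2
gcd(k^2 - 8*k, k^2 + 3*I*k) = k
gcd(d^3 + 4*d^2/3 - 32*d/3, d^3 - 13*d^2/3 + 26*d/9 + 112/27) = d - 8/3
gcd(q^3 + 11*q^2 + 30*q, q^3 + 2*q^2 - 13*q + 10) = q + 5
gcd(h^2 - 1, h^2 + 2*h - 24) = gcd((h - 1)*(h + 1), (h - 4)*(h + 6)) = 1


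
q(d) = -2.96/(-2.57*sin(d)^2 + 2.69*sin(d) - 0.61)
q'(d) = -2.96*(5.14*sin(d)*cos(d) - 2.69*cos(d))/(-2.57*sin(d)^2 + 2.69*sin(d) - 0.61)^2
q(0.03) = 5.57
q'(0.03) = 26.55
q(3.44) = 1.82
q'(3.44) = -4.51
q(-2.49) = 0.93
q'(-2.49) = -1.35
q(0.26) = 33.52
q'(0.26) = 502.05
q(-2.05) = 0.59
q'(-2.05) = -0.39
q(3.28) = 2.87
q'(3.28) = -9.39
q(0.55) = -31.52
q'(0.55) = 0.97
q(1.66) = 6.16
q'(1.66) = 2.78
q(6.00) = 1.89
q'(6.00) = 4.80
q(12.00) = 1.06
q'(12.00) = 1.74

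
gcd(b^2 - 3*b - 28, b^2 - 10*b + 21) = b - 7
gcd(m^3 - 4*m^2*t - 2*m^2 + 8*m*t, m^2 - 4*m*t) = -m^2 + 4*m*t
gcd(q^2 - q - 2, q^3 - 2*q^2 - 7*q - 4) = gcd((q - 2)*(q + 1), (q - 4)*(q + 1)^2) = q + 1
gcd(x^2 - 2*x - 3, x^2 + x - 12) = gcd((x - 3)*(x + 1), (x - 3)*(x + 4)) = x - 3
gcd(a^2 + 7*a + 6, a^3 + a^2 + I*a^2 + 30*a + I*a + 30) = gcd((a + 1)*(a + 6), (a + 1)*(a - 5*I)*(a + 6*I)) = a + 1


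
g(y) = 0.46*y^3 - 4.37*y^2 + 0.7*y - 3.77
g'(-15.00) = 442.30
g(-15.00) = -2550.02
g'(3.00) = -13.10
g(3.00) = -28.58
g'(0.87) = -5.86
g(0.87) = -6.17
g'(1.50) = -9.30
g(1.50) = -11.00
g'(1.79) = -10.52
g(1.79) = -13.88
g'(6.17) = -0.69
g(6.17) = -57.76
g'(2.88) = -13.02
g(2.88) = -27.01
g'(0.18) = -0.83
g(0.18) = -3.78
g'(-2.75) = 35.17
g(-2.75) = -48.31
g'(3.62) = -12.85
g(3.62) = -36.68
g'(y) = 1.38*y^2 - 8.74*y + 0.7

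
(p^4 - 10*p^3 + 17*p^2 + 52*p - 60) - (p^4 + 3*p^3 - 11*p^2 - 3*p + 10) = -13*p^3 + 28*p^2 + 55*p - 70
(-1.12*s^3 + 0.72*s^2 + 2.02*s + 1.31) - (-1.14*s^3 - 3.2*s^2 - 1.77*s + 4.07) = 0.0199999999999998*s^3 + 3.92*s^2 + 3.79*s - 2.76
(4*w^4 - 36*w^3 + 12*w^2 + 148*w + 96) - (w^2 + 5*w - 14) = 4*w^4 - 36*w^3 + 11*w^2 + 143*w + 110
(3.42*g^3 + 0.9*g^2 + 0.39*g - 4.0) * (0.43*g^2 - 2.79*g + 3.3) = 1.4706*g^5 - 9.1548*g^4 + 8.9427*g^3 + 0.1619*g^2 + 12.447*g - 13.2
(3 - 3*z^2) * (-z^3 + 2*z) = 3*z^5 - 9*z^3 + 6*z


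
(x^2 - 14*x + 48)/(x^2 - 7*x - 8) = (x - 6)/(x + 1)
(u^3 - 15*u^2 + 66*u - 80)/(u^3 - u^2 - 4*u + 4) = (u^2 - 13*u + 40)/(u^2 + u - 2)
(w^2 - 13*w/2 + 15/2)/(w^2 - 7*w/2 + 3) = (w - 5)/(w - 2)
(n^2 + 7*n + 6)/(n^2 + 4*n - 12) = (n + 1)/(n - 2)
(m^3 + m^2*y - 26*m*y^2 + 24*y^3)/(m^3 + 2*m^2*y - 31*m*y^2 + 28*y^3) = (m + 6*y)/(m + 7*y)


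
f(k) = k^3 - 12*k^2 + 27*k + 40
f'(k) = 3*k^2 - 24*k + 27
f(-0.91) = 4.74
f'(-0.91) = 51.32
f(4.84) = 2.95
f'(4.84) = -18.88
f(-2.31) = -98.73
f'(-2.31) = 98.45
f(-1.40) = -24.06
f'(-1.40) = 66.48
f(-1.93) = -64.00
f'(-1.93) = 84.49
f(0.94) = 55.61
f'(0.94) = 7.09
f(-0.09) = 37.47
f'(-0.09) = 29.18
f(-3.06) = -183.64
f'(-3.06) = 128.53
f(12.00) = 364.00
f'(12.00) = 171.00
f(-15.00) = -6440.00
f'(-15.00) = 1062.00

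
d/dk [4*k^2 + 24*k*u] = 8*k + 24*u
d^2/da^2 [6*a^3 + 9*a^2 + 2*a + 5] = 36*a + 18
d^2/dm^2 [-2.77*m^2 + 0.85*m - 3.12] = -5.54000000000000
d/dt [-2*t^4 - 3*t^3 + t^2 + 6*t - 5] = -8*t^3 - 9*t^2 + 2*t + 6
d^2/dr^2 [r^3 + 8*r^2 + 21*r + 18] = 6*r + 16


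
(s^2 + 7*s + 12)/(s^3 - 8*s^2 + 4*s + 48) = (s^2 + 7*s + 12)/(s^3 - 8*s^2 + 4*s + 48)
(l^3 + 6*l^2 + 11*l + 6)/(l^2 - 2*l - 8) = (l^2 + 4*l + 3)/(l - 4)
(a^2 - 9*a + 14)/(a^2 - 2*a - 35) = (a - 2)/(a + 5)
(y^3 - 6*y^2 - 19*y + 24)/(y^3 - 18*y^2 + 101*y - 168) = (y^2 + 2*y - 3)/(y^2 - 10*y + 21)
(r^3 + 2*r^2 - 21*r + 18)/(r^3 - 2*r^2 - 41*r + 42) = (r - 3)/(r - 7)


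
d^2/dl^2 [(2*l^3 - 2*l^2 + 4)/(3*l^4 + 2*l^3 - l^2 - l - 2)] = 4*(9*l^9 - 27*l^8 - 9*l^7 + 196*l^6 + 240*l^5 - 60*l^4 - 72*l^3 + 78*l^2 + 42*l - 6)/(27*l^12 + 54*l^11 + 9*l^10 - 55*l^9 - 93*l^8 - 60*l^7 + 32*l^6 + 63*l^5 + 51*l^4 + 11*l^3 - 18*l^2 - 12*l - 8)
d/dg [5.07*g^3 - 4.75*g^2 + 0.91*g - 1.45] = 15.21*g^2 - 9.5*g + 0.91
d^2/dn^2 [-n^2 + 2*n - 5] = -2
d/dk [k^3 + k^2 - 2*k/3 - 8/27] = 3*k^2 + 2*k - 2/3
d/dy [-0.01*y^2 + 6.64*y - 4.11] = 6.64 - 0.02*y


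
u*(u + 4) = u^2 + 4*u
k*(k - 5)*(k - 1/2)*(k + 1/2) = k^4 - 5*k^3 - k^2/4 + 5*k/4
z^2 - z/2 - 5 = (z - 5/2)*(z + 2)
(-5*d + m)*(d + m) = -5*d^2 - 4*d*m + m^2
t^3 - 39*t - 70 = (t - 7)*(t + 2)*(t + 5)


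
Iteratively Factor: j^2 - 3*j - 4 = (j - 4)*(j + 1)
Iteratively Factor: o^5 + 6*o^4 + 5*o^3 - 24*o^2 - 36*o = (o - 2)*(o^4 + 8*o^3 + 21*o^2 + 18*o) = (o - 2)*(o + 3)*(o^3 + 5*o^2 + 6*o) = o*(o - 2)*(o + 3)*(o^2 + 5*o + 6) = o*(o - 2)*(o + 3)^2*(o + 2)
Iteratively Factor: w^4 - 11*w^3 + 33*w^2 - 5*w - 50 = (w + 1)*(w^3 - 12*w^2 + 45*w - 50) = (w - 5)*(w + 1)*(w^2 - 7*w + 10) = (w - 5)^2*(w + 1)*(w - 2)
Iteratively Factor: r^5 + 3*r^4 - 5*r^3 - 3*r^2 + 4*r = (r - 1)*(r^4 + 4*r^3 - r^2 - 4*r) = (r - 1)^2*(r^3 + 5*r^2 + 4*r) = r*(r - 1)^2*(r^2 + 5*r + 4) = r*(r - 1)^2*(r + 1)*(r + 4)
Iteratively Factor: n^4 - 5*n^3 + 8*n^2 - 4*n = (n)*(n^3 - 5*n^2 + 8*n - 4) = n*(n - 2)*(n^2 - 3*n + 2) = n*(n - 2)*(n - 1)*(n - 2)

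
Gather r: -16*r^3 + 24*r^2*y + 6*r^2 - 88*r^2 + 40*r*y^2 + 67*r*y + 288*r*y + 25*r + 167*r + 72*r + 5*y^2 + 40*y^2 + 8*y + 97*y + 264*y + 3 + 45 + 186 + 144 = -16*r^3 + r^2*(24*y - 82) + r*(40*y^2 + 355*y + 264) + 45*y^2 + 369*y + 378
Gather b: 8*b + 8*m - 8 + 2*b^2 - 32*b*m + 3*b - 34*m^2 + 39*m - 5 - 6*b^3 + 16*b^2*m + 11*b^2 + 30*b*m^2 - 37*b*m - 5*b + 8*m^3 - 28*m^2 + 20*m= -6*b^3 + b^2*(16*m + 13) + b*(30*m^2 - 69*m + 6) + 8*m^3 - 62*m^2 + 67*m - 13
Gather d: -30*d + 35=35 - 30*d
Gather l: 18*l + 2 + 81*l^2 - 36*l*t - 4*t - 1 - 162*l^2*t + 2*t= l^2*(81 - 162*t) + l*(18 - 36*t) - 2*t + 1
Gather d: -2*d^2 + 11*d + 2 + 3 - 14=-2*d^2 + 11*d - 9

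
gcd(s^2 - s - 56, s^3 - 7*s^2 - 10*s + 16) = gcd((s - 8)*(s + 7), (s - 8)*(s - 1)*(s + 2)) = s - 8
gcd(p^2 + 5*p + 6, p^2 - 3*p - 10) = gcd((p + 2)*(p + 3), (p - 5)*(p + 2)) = p + 2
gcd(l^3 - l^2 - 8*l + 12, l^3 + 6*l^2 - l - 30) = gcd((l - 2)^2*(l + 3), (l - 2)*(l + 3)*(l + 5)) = l^2 + l - 6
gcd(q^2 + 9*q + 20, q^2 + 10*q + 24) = q + 4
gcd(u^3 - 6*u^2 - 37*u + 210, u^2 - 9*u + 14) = u - 7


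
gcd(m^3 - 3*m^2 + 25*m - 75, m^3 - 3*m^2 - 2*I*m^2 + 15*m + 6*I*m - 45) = m^2 + m*(-3 - 5*I) + 15*I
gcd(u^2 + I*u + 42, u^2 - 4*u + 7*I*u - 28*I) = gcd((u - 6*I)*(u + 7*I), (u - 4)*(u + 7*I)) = u + 7*I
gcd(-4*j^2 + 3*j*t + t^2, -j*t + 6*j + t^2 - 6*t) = -j + t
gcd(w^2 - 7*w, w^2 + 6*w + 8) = 1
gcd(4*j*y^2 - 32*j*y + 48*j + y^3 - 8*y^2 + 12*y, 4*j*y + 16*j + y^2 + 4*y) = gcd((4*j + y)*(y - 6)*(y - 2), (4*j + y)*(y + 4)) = 4*j + y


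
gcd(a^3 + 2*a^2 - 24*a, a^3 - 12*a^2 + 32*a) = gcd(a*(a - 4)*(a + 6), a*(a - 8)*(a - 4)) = a^2 - 4*a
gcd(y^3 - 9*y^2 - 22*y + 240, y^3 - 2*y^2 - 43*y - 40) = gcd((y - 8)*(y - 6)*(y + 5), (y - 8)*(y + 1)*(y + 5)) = y^2 - 3*y - 40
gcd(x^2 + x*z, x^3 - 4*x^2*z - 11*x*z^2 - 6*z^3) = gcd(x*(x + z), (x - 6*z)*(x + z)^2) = x + z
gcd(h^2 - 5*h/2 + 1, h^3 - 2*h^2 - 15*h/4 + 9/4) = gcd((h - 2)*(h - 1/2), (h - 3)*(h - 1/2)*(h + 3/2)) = h - 1/2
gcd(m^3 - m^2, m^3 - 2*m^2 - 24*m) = m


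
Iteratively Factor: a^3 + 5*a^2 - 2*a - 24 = (a + 4)*(a^2 + a - 6) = (a + 3)*(a + 4)*(a - 2)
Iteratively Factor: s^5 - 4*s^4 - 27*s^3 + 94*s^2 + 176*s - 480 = (s - 5)*(s^4 + s^3 - 22*s^2 - 16*s + 96) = (s - 5)*(s - 4)*(s^3 + 5*s^2 - 2*s - 24) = (s - 5)*(s - 4)*(s - 2)*(s^2 + 7*s + 12) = (s - 5)*(s - 4)*(s - 2)*(s + 4)*(s + 3)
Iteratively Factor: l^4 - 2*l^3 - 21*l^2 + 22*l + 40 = (l - 2)*(l^3 - 21*l - 20) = (l - 2)*(l + 1)*(l^2 - l - 20) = (l - 5)*(l - 2)*(l + 1)*(l + 4)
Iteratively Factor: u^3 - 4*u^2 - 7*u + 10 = (u - 5)*(u^2 + u - 2) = (u - 5)*(u - 1)*(u + 2)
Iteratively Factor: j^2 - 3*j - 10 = (j - 5)*(j + 2)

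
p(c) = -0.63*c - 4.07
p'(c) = -0.630000000000000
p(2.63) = -5.73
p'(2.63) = -0.63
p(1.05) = -4.73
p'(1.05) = -0.63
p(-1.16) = -3.34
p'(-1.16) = -0.63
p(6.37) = -8.08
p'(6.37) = -0.63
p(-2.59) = -2.44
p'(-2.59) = -0.63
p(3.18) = -6.07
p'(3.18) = -0.63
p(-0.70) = -3.63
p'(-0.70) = -0.63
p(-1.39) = -3.19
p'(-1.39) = -0.63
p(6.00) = -7.85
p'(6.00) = -0.63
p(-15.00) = 5.38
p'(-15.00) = -0.63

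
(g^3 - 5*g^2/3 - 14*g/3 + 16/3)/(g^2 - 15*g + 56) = (3*g^3 - 5*g^2 - 14*g + 16)/(3*(g^2 - 15*g + 56))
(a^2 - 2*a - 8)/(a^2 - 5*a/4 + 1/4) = 4*(a^2 - 2*a - 8)/(4*a^2 - 5*a + 1)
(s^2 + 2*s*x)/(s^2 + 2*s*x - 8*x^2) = s*(s + 2*x)/(s^2 + 2*s*x - 8*x^2)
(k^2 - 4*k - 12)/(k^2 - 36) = (k + 2)/(k + 6)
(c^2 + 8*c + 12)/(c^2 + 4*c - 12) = (c + 2)/(c - 2)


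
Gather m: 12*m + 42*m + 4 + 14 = 54*m + 18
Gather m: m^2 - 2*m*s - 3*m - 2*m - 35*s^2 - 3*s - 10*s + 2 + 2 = m^2 + m*(-2*s - 5) - 35*s^2 - 13*s + 4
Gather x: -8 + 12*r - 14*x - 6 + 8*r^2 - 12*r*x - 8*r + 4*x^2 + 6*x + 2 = 8*r^2 + 4*r + 4*x^2 + x*(-12*r - 8) - 12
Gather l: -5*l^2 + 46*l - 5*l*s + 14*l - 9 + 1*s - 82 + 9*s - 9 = -5*l^2 + l*(60 - 5*s) + 10*s - 100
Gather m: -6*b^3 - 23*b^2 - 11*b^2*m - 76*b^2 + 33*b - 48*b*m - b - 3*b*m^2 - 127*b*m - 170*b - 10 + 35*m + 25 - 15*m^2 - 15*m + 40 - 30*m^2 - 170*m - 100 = -6*b^3 - 99*b^2 - 138*b + m^2*(-3*b - 45) + m*(-11*b^2 - 175*b - 150) - 45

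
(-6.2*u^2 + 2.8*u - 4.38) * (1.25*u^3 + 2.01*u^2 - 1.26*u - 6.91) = -7.75*u^5 - 8.962*u^4 + 7.965*u^3 + 30.5102*u^2 - 13.8292*u + 30.2658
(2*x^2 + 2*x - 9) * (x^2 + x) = 2*x^4 + 4*x^3 - 7*x^2 - 9*x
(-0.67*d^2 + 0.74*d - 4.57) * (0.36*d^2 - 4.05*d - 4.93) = -0.2412*d^4 + 2.9799*d^3 - 1.3391*d^2 + 14.8603*d + 22.5301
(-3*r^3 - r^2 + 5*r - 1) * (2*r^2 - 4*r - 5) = -6*r^5 + 10*r^4 + 29*r^3 - 17*r^2 - 21*r + 5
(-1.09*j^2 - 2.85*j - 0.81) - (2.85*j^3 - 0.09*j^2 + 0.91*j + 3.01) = -2.85*j^3 - 1.0*j^2 - 3.76*j - 3.82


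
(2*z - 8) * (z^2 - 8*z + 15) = 2*z^3 - 24*z^2 + 94*z - 120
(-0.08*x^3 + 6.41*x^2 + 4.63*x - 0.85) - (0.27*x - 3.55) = -0.08*x^3 + 6.41*x^2 + 4.36*x + 2.7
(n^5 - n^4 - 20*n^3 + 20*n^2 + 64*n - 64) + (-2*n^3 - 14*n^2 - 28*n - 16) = n^5 - n^4 - 22*n^3 + 6*n^2 + 36*n - 80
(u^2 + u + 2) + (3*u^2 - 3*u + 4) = 4*u^2 - 2*u + 6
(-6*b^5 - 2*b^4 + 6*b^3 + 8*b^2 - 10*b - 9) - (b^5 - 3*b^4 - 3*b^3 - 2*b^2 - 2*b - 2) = -7*b^5 + b^4 + 9*b^3 + 10*b^2 - 8*b - 7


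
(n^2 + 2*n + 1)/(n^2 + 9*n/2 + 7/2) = 2*(n + 1)/(2*n + 7)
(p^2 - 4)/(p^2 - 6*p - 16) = (p - 2)/(p - 8)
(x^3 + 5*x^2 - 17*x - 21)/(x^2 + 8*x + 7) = x - 3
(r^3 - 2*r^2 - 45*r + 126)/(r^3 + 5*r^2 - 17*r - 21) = (r - 6)/(r + 1)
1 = 1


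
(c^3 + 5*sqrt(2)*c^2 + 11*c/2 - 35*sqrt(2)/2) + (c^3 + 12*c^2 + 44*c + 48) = 2*c^3 + 5*sqrt(2)*c^2 + 12*c^2 + 99*c/2 - 35*sqrt(2)/2 + 48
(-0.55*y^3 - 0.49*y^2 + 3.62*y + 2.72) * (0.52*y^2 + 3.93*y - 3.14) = -0.286*y^5 - 2.4163*y^4 + 1.6837*y^3 + 17.1796*y^2 - 0.677200000000001*y - 8.5408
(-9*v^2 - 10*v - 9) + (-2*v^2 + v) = -11*v^2 - 9*v - 9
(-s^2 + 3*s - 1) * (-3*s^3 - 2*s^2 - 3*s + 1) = 3*s^5 - 7*s^4 - 8*s^2 + 6*s - 1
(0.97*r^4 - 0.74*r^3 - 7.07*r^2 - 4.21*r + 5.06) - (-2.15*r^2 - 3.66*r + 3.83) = 0.97*r^4 - 0.74*r^3 - 4.92*r^2 - 0.55*r + 1.23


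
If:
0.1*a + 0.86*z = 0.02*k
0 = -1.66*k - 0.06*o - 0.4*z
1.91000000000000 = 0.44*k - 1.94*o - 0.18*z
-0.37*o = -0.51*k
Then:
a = -49.62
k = -1.32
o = -1.82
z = 5.74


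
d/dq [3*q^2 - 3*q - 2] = 6*q - 3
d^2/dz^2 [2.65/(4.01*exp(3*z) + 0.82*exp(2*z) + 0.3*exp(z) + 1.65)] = (2.65*(12.03*exp(2*z) + 1.64*exp(z) + 0.3)*(24.06*exp(2*z) + 3.28*exp(z) + 0.6)*exp(z) - (95.6385*exp(2*z) + 8.692*exp(z) + 0.795)*(4.01*exp(3*z) + 0.82*exp(2*z) + 0.3*exp(z) + 1.65))*exp(z)/(4.01*exp(3*z) + 0.82*exp(2*z) + 0.3*exp(z) + 1.65)^3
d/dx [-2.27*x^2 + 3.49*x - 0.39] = 3.49 - 4.54*x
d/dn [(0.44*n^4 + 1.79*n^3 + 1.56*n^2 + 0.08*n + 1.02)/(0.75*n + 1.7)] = (0.99*n^4 + 5.677*n^3 + 10.299*n^2 + 5.304*n - 0.629)/(0.5625*n^2 + 2.55*n + 2.89)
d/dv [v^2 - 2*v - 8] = 2*v - 2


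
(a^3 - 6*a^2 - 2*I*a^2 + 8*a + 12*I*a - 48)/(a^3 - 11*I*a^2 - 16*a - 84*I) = (a^2 + a*(-6 - 4*I) + 24*I)/(a^2 - 13*I*a - 42)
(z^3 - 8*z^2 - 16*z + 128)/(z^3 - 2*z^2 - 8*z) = (z^2 - 4*z - 32)/(z*(z + 2))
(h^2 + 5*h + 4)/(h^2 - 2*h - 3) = (h + 4)/(h - 3)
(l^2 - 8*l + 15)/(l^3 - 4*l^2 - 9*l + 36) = (l - 5)/(l^2 - l - 12)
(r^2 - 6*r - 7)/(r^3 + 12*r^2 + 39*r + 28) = (r - 7)/(r^2 + 11*r + 28)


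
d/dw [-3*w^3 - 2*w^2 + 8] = w*(-9*w - 4)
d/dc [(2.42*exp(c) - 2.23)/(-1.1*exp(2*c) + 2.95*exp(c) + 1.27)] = (2.662*exp(2*c) - 4.906*exp(c) + 9.6519)*exp(c)/(1.21*exp(4*c) - 6.49*exp(3*c) + 5.9085*exp(2*c) + 7.493*exp(c) + 1.6129)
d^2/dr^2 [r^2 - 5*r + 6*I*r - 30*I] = 2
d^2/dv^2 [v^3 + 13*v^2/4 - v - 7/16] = 6*v + 13/2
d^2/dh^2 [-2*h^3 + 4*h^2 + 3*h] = 8 - 12*h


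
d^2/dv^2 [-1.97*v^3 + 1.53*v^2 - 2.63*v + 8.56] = 3.06 - 11.82*v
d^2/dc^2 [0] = 0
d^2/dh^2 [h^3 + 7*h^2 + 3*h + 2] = 6*h + 14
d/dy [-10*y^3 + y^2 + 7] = 2*y*(1 - 15*y)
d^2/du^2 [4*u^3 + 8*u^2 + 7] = 24*u + 16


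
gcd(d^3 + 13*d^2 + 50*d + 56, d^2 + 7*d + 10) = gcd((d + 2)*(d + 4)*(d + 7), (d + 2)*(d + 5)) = d + 2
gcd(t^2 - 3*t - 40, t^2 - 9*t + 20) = 1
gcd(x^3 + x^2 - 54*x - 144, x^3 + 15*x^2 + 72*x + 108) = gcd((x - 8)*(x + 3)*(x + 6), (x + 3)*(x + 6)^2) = x^2 + 9*x + 18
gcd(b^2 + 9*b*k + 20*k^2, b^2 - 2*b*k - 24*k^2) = b + 4*k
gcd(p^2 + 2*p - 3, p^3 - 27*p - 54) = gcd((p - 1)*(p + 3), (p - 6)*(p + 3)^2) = p + 3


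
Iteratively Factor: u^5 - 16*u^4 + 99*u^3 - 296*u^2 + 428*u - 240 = (u - 4)*(u^4 - 12*u^3 + 51*u^2 - 92*u + 60) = (u - 5)*(u - 4)*(u^3 - 7*u^2 + 16*u - 12) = (u - 5)*(u - 4)*(u - 2)*(u^2 - 5*u + 6) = (u - 5)*(u - 4)*(u - 2)^2*(u - 3)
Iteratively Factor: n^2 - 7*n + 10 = (n - 2)*(n - 5)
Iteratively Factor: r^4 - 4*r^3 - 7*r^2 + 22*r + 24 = (r - 4)*(r^3 - 7*r - 6) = (r - 4)*(r - 3)*(r^2 + 3*r + 2) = (r - 4)*(r - 3)*(r + 2)*(r + 1)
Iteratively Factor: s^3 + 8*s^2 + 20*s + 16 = (s + 4)*(s^2 + 4*s + 4) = (s + 2)*(s + 4)*(s + 2)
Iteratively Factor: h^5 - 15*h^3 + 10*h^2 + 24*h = (h - 2)*(h^4 + 2*h^3 - 11*h^2 - 12*h) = (h - 3)*(h - 2)*(h^3 + 5*h^2 + 4*h) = (h - 3)*(h - 2)*(h + 4)*(h^2 + h) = (h - 3)*(h - 2)*(h + 1)*(h + 4)*(h)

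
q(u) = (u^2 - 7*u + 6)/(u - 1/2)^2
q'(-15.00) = 0.03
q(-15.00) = 1.40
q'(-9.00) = 0.07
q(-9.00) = 1.66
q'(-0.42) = 14.15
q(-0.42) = 10.77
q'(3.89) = 0.38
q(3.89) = -0.53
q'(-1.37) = 2.56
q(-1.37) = 4.99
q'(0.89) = -53.27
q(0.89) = 3.70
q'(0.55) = -41600.00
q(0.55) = 981.00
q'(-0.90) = 5.07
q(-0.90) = 6.69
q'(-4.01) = 0.35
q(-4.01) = 2.47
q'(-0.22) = 26.31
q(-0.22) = 14.64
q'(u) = (2*u - 7)/(u - 1/2)^2 - 2*(u^2 - 7*u + 6)/(u - 1/2)^3 = 4*(12*u - 17)/(8*u^3 - 12*u^2 + 6*u - 1)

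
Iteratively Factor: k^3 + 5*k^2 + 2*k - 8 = (k + 4)*(k^2 + k - 2) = (k + 2)*(k + 4)*(k - 1)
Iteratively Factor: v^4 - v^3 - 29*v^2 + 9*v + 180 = (v - 3)*(v^3 + 2*v^2 - 23*v - 60) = (v - 5)*(v - 3)*(v^2 + 7*v + 12) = (v - 5)*(v - 3)*(v + 3)*(v + 4)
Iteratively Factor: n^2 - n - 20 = (n - 5)*(n + 4)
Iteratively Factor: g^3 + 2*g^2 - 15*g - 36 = (g - 4)*(g^2 + 6*g + 9) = (g - 4)*(g + 3)*(g + 3)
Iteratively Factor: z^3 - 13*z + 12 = (z - 1)*(z^2 + z - 12) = (z - 3)*(z - 1)*(z + 4)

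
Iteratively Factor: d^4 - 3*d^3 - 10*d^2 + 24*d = (d)*(d^3 - 3*d^2 - 10*d + 24) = d*(d - 2)*(d^2 - d - 12) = d*(d - 2)*(d + 3)*(d - 4)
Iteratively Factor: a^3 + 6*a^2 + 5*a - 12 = (a + 3)*(a^2 + 3*a - 4) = (a - 1)*(a + 3)*(a + 4)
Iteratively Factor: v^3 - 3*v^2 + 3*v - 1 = (v - 1)*(v^2 - 2*v + 1) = (v - 1)^2*(v - 1)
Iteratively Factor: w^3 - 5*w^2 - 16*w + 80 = (w - 5)*(w^2 - 16) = (w - 5)*(w - 4)*(w + 4)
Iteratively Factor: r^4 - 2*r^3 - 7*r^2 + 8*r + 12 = (r - 3)*(r^3 + r^2 - 4*r - 4) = (r - 3)*(r - 2)*(r^2 + 3*r + 2) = (r - 3)*(r - 2)*(r + 2)*(r + 1)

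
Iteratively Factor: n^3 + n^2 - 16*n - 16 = (n - 4)*(n^2 + 5*n + 4) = (n - 4)*(n + 1)*(n + 4)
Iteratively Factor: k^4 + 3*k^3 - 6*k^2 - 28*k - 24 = (k + 2)*(k^3 + k^2 - 8*k - 12) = (k + 2)^2*(k^2 - k - 6) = (k + 2)^3*(k - 3)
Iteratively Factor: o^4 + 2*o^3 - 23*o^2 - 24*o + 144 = (o + 4)*(o^3 - 2*o^2 - 15*o + 36) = (o + 4)^2*(o^2 - 6*o + 9) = (o - 3)*(o + 4)^2*(o - 3)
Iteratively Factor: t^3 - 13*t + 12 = (t - 1)*(t^2 + t - 12) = (t - 1)*(t + 4)*(t - 3)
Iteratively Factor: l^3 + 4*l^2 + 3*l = (l)*(l^2 + 4*l + 3) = l*(l + 3)*(l + 1)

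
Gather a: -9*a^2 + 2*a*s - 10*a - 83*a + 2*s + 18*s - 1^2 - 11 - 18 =-9*a^2 + a*(2*s - 93) + 20*s - 30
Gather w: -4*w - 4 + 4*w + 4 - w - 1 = -w - 1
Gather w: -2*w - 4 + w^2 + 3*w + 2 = w^2 + w - 2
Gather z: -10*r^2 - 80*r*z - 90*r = -10*r^2 - 80*r*z - 90*r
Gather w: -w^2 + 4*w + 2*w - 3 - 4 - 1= -w^2 + 6*w - 8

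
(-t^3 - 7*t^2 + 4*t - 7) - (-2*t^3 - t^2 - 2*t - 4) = t^3 - 6*t^2 + 6*t - 3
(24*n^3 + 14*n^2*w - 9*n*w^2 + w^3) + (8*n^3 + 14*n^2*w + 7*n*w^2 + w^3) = 32*n^3 + 28*n^2*w - 2*n*w^2 + 2*w^3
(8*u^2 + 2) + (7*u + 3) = 8*u^2 + 7*u + 5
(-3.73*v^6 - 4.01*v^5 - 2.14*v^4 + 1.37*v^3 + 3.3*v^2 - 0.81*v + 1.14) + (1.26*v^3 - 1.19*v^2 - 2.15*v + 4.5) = -3.73*v^6 - 4.01*v^5 - 2.14*v^4 + 2.63*v^3 + 2.11*v^2 - 2.96*v + 5.64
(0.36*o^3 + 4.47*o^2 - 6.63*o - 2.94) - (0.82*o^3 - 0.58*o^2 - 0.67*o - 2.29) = -0.46*o^3 + 5.05*o^2 - 5.96*o - 0.65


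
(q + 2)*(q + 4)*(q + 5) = q^3 + 11*q^2 + 38*q + 40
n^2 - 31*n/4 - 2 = (n - 8)*(n + 1/4)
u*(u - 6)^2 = u^3 - 12*u^2 + 36*u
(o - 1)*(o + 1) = o^2 - 1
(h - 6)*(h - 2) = h^2 - 8*h + 12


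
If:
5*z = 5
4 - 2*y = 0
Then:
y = 2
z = 1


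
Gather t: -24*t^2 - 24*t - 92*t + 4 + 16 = -24*t^2 - 116*t + 20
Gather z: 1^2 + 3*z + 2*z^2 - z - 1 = 2*z^2 + 2*z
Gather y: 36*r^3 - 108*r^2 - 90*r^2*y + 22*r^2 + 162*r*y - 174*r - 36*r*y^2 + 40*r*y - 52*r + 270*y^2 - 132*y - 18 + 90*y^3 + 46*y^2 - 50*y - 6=36*r^3 - 86*r^2 - 226*r + 90*y^3 + y^2*(316 - 36*r) + y*(-90*r^2 + 202*r - 182) - 24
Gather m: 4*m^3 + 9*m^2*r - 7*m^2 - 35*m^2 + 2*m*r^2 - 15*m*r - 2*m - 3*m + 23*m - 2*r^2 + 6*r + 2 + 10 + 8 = 4*m^3 + m^2*(9*r - 42) + m*(2*r^2 - 15*r + 18) - 2*r^2 + 6*r + 20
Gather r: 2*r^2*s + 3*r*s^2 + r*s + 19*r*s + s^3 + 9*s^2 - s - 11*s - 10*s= 2*r^2*s + r*(3*s^2 + 20*s) + s^3 + 9*s^2 - 22*s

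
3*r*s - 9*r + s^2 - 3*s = (3*r + s)*(s - 3)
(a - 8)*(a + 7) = a^2 - a - 56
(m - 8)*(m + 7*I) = m^2 - 8*m + 7*I*m - 56*I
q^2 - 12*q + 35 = (q - 7)*(q - 5)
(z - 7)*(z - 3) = z^2 - 10*z + 21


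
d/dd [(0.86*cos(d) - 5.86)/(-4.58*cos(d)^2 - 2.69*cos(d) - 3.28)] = (-3.9388*cos(d)^2 + 53.6776*cos(d) + 18.5842)*sin(d)/(20.9764*cos(d)^4 + 24.6404*cos(d)^3 + 37.2809*cos(d)^2 + 17.6464*cos(d) + 10.7584)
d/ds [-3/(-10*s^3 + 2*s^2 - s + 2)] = 3*(-30*s^2 + 4*s - 1)/(10*s^3 - 2*s^2 + s - 2)^2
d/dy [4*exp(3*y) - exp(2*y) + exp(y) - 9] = (12*exp(2*y) - 2*exp(y) + 1)*exp(y)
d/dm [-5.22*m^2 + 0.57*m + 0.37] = 0.57 - 10.44*m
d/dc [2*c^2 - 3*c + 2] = 4*c - 3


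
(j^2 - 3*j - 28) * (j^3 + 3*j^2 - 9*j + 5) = j^5 - 46*j^3 - 52*j^2 + 237*j - 140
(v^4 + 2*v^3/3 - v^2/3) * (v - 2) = v^5 - 4*v^4/3 - 5*v^3/3 + 2*v^2/3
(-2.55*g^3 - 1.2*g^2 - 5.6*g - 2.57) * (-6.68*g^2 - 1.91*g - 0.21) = 17.034*g^5 + 12.8865*g^4 + 40.2355*g^3 + 28.1156*g^2 + 6.0847*g + 0.5397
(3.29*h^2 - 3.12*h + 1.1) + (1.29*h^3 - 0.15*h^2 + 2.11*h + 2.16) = 1.29*h^3 + 3.14*h^2 - 1.01*h + 3.26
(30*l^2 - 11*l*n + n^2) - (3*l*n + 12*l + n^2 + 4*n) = 30*l^2 - 14*l*n - 12*l - 4*n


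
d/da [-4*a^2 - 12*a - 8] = -8*a - 12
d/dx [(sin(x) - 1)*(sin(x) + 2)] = sin(2*x) + cos(x)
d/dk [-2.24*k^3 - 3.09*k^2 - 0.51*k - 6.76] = -6.72*k^2 - 6.18*k - 0.51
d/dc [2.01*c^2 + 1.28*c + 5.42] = 4.02*c + 1.28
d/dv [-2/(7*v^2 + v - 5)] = 2*(14*v + 1)/(7*v^2 + v - 5)^2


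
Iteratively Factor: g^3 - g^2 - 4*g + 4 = (g - 1)*(g^2 - 4) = (g - 2)*(g - 1)*(g + 2)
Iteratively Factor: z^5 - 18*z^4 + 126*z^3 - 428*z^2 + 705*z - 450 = (z - 5)*(z^4 - 13*z^3 + 61*z^2 - 123*z + 90) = (z - 5)^2*(z^3 - 8*z^2 + 21*z - 18) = (z - 5)^2*(z - 3)*(z^2 - 5*z + 6) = (z - 5)^2*(z - 3)*(z - 2)*(z - 3)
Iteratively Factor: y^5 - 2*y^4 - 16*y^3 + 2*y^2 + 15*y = (y - 5)*(y^4 + 3*y^3 - y^2 - 3*y) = (y - 5)*(y - 1)*(y^3 + 4*y^2 + 3*y) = (y - 5)*(y - 1)*(y + 3)*(y^2 + y) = (y - 5)*(y - 1)*(y + 1)*(y + 3)*(y)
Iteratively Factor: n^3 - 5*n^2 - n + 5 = (n - 1)*(n^2 - 4*n - 5) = (n - 5)*(n - 1)*(n + 1)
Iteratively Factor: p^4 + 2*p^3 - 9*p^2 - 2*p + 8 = (p - 1)*(p^3 + 3*p^2 - 6*p - 8) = (p - 1)*(p + 4)*(p^2 - p - 2) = (p - 1)*(p + 1)*(p + 4)*(p - 2)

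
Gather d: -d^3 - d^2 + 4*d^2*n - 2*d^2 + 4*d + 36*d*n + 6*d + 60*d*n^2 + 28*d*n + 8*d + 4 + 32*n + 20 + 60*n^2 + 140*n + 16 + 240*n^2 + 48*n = -d^3 + d^2*(4*n - 3) + d*(60*n^2 + 64*n + 18) + 300*n^2 + 220*n + 40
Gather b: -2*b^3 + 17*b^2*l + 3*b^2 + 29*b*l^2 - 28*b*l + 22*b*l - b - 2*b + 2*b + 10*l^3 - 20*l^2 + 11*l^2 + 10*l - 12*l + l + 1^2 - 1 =-2*b^3 + b^2*(17*l + 3) + b*(29*l^2 - 6*l - 1) + 10*l^3 - 9*l^2 - l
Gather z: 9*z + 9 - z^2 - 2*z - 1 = -z^2 + 7*z + 8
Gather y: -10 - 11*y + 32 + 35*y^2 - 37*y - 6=35*y^2 - 48*y + 16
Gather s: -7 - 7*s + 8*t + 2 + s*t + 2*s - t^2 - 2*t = s*(t - 5) - t^2 + 6*t - 5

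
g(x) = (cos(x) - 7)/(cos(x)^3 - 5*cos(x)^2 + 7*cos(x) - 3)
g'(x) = (cos(x) - 7)*(3*sin(x)*cos(x)^2 - 10*sin(x)*cos(x) + 7*sin(x))/(cos(x)^3 - 5*cos(x)^2 + 7*cos(x) - 3)^2 - sin(x)/(cos(x)^3 - 5*cos(x)^2 + 7*cos(x) - 3)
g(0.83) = 25.74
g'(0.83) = -121.99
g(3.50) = 0.54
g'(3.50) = 0.22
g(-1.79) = 1.51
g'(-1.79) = 2.68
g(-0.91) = 17.94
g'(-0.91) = 77.05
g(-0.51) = 177.87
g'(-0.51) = 1391.31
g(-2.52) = 0.62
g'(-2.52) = 0.45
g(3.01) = 0.50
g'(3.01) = -0.07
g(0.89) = 19.57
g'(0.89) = -86.09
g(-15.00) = 0.67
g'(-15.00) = 0.55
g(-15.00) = 0.67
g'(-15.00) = 0.55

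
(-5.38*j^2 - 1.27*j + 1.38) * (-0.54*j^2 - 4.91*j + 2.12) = 2.9052*j^4 + 27.1016*j^3 - 5.9151*j^2 - 9.4682*j + 2.9256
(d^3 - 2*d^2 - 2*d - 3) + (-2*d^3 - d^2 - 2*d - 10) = -d^3 - 3*d^2 - 4*d - 13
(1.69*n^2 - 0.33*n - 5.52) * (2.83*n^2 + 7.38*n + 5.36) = 4.7827*n^4 + 11.5383*n^3 - 8.9986*n^2 - 42.5064*n - 29.5872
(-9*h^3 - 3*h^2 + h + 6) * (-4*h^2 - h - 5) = 36*h^5 + 21*h^4 + 44*h^3 - 10*h^2 - 11*h - 30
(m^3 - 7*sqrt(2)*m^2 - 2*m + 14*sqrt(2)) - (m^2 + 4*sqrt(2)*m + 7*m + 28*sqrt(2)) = m^3 - 7*sqrt(2)*m^2 - m^2 - 9*m - 4*sqrt(2)*m - 14*sqrt(2)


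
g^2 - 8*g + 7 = (g - 7)*(g - 1)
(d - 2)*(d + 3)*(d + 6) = d^3 + 7*d^2 - 36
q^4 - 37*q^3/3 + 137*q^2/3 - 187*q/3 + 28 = (q - 7)*(q - 3)*(q - 4/3)*(q - 1)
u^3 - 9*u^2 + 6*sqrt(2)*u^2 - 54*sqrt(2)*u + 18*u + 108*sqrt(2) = (u - 6)*(u - 3)*(u + 6*sqrt(2))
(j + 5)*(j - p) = j^2 - j*p + 5*j - 5*p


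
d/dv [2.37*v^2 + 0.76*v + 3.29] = 4.74*v + 0.76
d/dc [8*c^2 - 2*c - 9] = 16*c - 2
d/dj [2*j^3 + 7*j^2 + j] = 6*j^2 + 14*j + 1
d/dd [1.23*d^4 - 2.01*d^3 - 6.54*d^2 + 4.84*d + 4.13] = 4.92*d^3 - 6.03*d^2 - 13.08*d + 4.84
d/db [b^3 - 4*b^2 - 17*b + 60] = 3*b^2 - 8*b - 17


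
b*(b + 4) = b^2 + 4*b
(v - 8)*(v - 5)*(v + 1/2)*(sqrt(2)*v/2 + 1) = sqrt(2)*v^4/2 - 25*sqrt(2)*v^3/4 + v^3 - 25*v^2/2 + 67*sqrt(2)*v^2/4 + 10*sqrt(2)*v + 67*v/2 + 20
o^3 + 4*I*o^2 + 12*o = o*(o - 2*I)*(o + 6*I)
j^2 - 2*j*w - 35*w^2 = (j - 7*w)*(j + 5*w)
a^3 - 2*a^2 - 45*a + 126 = (a - 6)*(a - 3)*(a + 7)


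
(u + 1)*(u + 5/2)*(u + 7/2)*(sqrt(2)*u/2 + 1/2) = sqrt(2)*u^4/2 + u^3/2 + 7*sqrt(2)*u^3/2 + 7*u^2/2 + 59*sqrt(2)*u^2/8 + 35*sqrt(2)*u/8 + 59*u/8 + 35/8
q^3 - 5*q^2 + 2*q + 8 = (q - 4)*(q - 2)*(q + 1)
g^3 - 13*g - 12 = (g - 4)*(g + 1)*(g + 3)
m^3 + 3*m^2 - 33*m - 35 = (m - 5)*(m + 1)*(m + 7)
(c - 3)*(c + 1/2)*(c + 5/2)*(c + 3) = c^4 + 3*c^3 - 31*c^2/4 - 27*c - 45/4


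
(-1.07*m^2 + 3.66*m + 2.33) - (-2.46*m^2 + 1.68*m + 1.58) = 1.39*m^2 + 1.98*m + 0.75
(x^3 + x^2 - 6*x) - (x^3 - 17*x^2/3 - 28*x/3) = 20*x^2/3 + 10*x/3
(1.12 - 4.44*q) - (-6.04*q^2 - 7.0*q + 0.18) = 6.04*q^2 + 2.56*q + 0.94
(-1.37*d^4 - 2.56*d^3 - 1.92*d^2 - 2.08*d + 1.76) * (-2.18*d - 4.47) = 2.9866*d^5 + 11.7047*d^4 + 15.6288*d^3 + 13.1168*d^2 + 5.4608*d - 7.8672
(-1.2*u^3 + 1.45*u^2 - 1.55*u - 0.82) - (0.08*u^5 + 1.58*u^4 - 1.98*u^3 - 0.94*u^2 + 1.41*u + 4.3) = -0.08*u^5 - 1.58*u^4 + 0.78*u^3 + 2.39*u^2 - 2.96*u - 5.12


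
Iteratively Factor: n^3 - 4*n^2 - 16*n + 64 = (n - 4)*(n^2 - 16) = (n - 4)^2*(n + 4)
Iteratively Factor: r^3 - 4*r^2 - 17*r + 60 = (r - 5)*(r^2 + r - 12) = (r - 5)*(r + 4)*(r - 3)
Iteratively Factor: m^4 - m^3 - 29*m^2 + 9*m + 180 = (m - 3)*(m^3 + 2*m^2 - 23*m - 60) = (m - 5)*(m - 3)*(m^2 + 7*m + 12) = (m - 5)*(m - 3)*(m + 4)*(m + 3)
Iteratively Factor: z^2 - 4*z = (z)*(z - 4)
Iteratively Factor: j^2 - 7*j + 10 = (j - 2)*(j - 5)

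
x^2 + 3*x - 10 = (x - 2)*(x + 5)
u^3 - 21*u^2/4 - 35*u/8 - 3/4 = (u - 6)*(u + 1/4)*(u + 1/2)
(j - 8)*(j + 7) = j^2 - j - 56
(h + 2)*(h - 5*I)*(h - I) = h^3 + 2*h^2 - 6*I*h^2 - 5*h - 12*I*h - 10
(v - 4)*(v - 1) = v^2 - 5*v + 4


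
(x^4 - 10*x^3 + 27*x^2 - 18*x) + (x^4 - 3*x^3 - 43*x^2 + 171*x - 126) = 2*x^4 - 13*x^3 - 16*x^2 + 153*x - 126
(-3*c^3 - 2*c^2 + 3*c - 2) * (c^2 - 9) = -3*c^5 - 2*c^4 + 30*c^3 + 16*c^2 - 27*c + 18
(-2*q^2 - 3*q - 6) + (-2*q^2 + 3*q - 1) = -4*q^2 - 7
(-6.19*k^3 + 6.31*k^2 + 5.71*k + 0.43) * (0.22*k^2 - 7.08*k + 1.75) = -1.3618*k^5 + 45.2134*k^4 - 54.2511*k^3 - 29.2897*k^2 + 6.9481*k + 0.7525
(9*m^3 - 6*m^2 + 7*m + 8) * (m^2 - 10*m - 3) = 9*m^5 - 96*m^4 + 40*m^3 - 44*m^2 - 101*m - 24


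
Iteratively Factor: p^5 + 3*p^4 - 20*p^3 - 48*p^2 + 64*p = (p)*(p^4 + 3*p^3 - 20*p^2 - 48*p + 64) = p*(p - 1)*(p^3 + 4*p^2 - 16*p - 64) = p*(p - 1)*(p + 4)*(p^2 - 16) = p*(p - 4)*(p - 1)*(p + 4)*(p + 4)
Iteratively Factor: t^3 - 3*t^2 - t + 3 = (t - 1)*(t^2 - 2*t - 3) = (t - 3)*(t - 1)*(t + 1)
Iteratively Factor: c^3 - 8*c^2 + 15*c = (c)*(c^2 - 8*c + 15) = c*(c - 5)*(c - 3)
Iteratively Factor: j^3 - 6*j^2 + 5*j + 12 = (j + 1)*(j^2 - 7*j + 12) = (j - 3)*(j + 1)*(j - 4)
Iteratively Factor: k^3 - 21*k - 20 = (k - 5)*(k^2 + 5*k + 4) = (k - 5)*(k + 1)*(k + 4)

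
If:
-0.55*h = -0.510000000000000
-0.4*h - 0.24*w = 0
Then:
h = 0.93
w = -1.55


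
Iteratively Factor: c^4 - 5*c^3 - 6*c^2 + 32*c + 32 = (c + 2)*(c^3 - 7*c^2 + 8*c + 16) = (c + 1)*(c + 2)*(c^2 - 8*c + 16) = (c - 4)*(c + 1)*(c + 2)*(c - 4)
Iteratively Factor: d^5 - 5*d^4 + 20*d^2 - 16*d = (d)*(d^4 - 5*d^3 + 20*d - 16) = d*(d - 4)*(d^3 - d^2 - 4*d + 4) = d*(d - 4)*(d + 2)*(d^2 - 3*d + 2) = d*(d - 4)*(d - 1)*(d + 2)*(d - 2)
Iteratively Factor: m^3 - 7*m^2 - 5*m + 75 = (m - 5)*(m^2 - 2*m - 15) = (m - 5)^2*(m + 3)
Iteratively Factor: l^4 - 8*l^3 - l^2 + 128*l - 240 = (l + 4)*(l^3 - 12*l^2 + 47*l - 60) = (l - 5)*(l + 4)*(l^2 - 7*l + 12) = (l - 5)*(l - 3)*(l + 4)*(l - 4)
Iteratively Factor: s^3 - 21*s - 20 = (s + 1)*(s^2 - s - 20) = (s + 1)*(s + 4)*(s - 5)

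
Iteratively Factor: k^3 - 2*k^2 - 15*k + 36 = (k + 4)*(k^2 - 6*k + 9) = (k - 3)*(k + 4)*(k - 3)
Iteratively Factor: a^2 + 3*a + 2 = (a + 2)*(a + 1)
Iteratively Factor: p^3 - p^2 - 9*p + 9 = (p - 3)*(p^2 + 2*p - 3) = (p - 3)*(p + 3)*(p - 1)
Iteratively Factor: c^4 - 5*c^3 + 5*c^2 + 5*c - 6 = (c - 2)*(c^3 - 3*c^2 - c + 3) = (c - 2)*(c - 1)*(c^2 - 2*c - 3) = (c - 3)*(c - 2)*(c - 1)*(c + 1)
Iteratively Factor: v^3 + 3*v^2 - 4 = (v + 2)*(v^2 + v - 2) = (v - 1)*(v + 2)*(v + 2)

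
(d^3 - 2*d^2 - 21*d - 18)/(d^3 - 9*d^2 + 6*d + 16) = (d^2 - 3*d - 18)/(d^2 - 10*d + 16)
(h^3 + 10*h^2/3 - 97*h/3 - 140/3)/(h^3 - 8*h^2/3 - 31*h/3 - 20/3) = (h + 7)/(h + 1)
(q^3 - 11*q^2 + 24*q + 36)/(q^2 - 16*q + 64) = (q^3 - 11*q^2 + 24*q + 36)/(q^2 - 16*q + 64)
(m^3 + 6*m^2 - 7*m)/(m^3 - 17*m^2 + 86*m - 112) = m*(m^2 + 6*m - 7)/(m^3 - 17*m^2 + 86*m - 112)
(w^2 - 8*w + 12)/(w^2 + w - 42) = (w - 2)/(w + 7)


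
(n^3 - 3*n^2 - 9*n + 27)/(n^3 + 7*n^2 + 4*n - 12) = (n^3 - 3*n^2 - 9*n + 27)/(n^3 + 7*n^2 + 4*n - 12)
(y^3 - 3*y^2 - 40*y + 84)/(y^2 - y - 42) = y - 2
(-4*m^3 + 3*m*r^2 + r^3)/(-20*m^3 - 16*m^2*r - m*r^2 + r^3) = (-m + r)/(-5*m + r)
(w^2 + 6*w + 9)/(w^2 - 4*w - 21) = (w + 3)/(w - 7)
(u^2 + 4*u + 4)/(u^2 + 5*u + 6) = (u + 2)/(u + 3)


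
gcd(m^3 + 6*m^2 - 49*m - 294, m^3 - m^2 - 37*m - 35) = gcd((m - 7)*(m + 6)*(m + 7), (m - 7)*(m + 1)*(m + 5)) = m - 7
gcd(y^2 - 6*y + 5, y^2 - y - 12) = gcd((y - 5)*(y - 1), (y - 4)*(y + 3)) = 1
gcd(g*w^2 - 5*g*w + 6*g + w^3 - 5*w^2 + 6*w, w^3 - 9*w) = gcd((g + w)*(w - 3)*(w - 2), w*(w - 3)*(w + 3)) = w - 3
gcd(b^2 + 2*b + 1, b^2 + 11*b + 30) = 1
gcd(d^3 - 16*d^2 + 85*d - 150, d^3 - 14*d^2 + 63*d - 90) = d^2 - 11*d + 30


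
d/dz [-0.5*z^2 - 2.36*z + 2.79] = -1.0*z - 2.36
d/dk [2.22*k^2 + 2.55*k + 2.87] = 4.44*k + 2.55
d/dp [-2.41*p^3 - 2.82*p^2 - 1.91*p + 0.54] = -7.23*p^2 - 5.64*p - 1.91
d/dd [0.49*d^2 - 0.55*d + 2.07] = 0.98*d - 0.55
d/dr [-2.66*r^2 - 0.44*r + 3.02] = -5.32*r - 0.44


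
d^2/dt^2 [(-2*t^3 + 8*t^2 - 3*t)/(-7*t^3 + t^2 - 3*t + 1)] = 2*(-378*t^6 + 315*t^5 + 525*t^4 - 460*t^3 + 132*t^2 - 3*t + 1)/(343*t^9 - 147*t^8 + 462*t^7 - 274*t^6 + 240*t^5 - 156*t^4 + 66*t^3 - 30*t^2 + 9*t - 1)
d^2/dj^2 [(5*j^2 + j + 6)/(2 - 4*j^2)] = (-4*j^3 - 102*j^2 - 6*j - 17)/(8*j^6 - 12*j^4 + 6*j^2 - 1)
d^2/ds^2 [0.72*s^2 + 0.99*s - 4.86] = 1.44000000000000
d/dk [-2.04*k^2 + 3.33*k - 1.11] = 3.33 - 4.08*k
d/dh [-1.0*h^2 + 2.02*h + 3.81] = 2.02 - 2.0*h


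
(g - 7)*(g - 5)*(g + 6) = g^3 - 6*g^2 - 37*g + 210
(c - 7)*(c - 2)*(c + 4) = c^3 - 5*c^2 - 22*c + 56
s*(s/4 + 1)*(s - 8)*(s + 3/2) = s^4/4 - 5*s^3/8 - 19*s^2/2 - 12*s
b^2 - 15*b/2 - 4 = (b - 8)*(b + 1/2)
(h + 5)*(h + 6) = h^2 + 11*h + 30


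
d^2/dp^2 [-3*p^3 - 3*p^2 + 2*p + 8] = -18*p - 6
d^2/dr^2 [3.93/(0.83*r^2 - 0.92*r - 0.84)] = (5.414754*r^2 - 6.001896*r - 3.93*(1.66*r - 0.92)*(3.32*r - 1.84) - 5.479992)/(-0.83*r^2 + 0.92*r + 0.84)^3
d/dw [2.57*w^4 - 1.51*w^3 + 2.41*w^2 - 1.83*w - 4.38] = 10.28*w^3 - 4.53*w^2 + 4.82*w - 1.83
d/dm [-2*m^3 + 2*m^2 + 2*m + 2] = -6*m^2 + 4*m + 2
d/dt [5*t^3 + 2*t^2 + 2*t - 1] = 15*t^2 + 4*t + 2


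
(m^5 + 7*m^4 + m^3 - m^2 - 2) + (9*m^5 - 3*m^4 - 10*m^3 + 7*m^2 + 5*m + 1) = 10*m^5 + 4*m^4 - 9*m^3 + 6*m^2 + 5*m - 1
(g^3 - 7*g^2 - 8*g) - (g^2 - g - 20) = g^3 - 8*g^2 - 7*g + 20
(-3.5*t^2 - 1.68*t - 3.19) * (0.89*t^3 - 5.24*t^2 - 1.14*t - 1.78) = -3.115*t^5 + 16.8448*t^4 + 9.9541*t^3 + 24.8608*t^2 + 6.627*t + 5.6782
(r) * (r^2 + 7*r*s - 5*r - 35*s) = r^3 + 7*r^2*s - 5*r^2 - 35*r*s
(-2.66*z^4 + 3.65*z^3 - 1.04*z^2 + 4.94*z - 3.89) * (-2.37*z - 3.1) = 6.3042*z^5 - 0.404500000000001*z^4 - 8.8502*z^3 - 8.4838*z^2 - 6.0947*z + 12.059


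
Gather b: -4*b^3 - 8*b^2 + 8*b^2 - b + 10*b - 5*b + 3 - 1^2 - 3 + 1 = -4*b^3 + 4*b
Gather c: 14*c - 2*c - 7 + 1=12*c - 6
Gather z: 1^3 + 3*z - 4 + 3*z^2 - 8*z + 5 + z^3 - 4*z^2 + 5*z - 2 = z^3 - z^2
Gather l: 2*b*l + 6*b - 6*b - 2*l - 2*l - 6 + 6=l*(2*b - 4)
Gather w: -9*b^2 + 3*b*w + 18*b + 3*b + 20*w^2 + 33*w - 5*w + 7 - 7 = -9*b^2 + 21*b + 20*w^2 + w*(3*b + 28)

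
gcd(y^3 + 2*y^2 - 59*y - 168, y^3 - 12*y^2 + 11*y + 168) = y^2 - 5*y - 24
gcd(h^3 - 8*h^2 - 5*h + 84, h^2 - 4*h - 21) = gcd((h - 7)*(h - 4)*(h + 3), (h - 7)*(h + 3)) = h^2 - 4*h - 21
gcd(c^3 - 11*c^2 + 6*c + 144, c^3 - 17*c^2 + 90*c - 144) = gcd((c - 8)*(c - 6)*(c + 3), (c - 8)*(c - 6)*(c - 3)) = c^2 - 14*c + 48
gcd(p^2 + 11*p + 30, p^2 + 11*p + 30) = p^2 + 11*p + 30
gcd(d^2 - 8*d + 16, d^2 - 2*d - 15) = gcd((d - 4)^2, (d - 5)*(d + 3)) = 1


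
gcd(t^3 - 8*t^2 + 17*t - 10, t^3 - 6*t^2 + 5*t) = t^2 - 6*t + 5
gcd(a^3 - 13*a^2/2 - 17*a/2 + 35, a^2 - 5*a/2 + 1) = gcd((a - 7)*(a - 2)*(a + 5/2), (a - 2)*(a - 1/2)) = a - 2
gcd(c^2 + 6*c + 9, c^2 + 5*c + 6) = c + 3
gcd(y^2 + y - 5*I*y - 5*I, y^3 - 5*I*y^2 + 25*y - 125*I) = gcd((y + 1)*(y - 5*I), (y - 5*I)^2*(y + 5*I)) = y - 5*I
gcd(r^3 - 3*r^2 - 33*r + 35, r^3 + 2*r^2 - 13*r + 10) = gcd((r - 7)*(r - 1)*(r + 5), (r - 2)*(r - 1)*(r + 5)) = r^2 + 4*r - 5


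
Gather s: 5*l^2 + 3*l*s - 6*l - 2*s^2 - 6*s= 5*l^2 - 6*l - 2*s^2 + s*(3*l - 6)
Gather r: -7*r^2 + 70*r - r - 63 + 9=-7*r^2 + 69*r - 54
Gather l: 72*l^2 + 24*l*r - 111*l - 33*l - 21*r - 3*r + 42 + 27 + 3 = 72*l^2 + l*(24*r - 144) - 24*r + 72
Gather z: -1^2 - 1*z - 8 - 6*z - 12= -7*z - 21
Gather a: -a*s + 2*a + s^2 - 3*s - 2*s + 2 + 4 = a*(2 - s) + s^2 - 5*s + 6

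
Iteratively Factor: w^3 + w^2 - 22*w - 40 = (w + 4)*(w^2 - 3*w - 10) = (w + 2)*(w + 4)*(w - 5)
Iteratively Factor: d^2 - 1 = (d + 1)*(d - 1)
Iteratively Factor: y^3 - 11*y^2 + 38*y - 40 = (y - 2)*(y^2 - 9*y + 20) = (y - 4)*(y - 2)*(y - 5)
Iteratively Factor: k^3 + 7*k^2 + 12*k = (k + 3)*(k^2 + 4*k) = (k + 3)*(k + 4)*(k)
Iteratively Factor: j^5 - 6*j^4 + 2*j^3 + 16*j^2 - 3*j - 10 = (j + 1)*(j^4 - 7*j^3 + 9*j^2 + 7*j - 10) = (j - 1)*(j + 1)*(j^3 - 6*j^2 + 3*j + 10) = (j - 1)*(j + 1)^2*(j^2 - 7*j + 10) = (j - 5)*(j - 1)*(j + 1)^2*(j - 2)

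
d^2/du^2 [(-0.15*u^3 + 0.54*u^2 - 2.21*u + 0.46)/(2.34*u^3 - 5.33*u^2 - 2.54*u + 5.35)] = (2.17198800000001*u^6 - 77.955696*u^5 + 237.398148*u^4 - 363.388468*u^3 + 498.628428*u^2 - 401.062788*u + 3.018652)/(12.812904*u^9 - 87.554844*u^8 + 157.706406*u^7 + 126.540271*u^6 - 571.543206*u^5 + 162.012201*u^4 + 619.119106*u^3 - 354.125595*u^2 - 218.10345*u + 153.130375)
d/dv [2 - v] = -1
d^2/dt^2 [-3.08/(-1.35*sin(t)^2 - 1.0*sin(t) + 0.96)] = (-22.4532*sin(t)^4 - 12.474*sin(t)^3 + 14.63308*sin(t)^2 + 21.9912*sin(t) + 14.14336)/(1.35*sin(t)^2 + 1.0*sin(t) - 0.96)^3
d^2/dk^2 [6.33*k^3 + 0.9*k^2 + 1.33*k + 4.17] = 37.98*k + 1.8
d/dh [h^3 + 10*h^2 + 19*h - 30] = 3*h^2 + 20*h + 19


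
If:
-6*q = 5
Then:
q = -5/6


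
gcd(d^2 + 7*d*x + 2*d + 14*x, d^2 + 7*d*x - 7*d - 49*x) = d + 7*x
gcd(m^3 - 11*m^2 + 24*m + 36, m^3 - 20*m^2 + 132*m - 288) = m^2 - 12*m + 36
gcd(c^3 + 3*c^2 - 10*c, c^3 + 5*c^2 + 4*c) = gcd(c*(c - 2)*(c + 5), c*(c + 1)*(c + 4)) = c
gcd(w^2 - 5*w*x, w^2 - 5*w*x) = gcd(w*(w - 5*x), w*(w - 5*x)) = -w^2 + 5*w*x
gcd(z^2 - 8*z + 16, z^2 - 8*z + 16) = z^2 - 8*z + 16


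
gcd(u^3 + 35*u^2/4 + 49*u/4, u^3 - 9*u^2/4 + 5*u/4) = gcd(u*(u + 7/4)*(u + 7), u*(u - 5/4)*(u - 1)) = u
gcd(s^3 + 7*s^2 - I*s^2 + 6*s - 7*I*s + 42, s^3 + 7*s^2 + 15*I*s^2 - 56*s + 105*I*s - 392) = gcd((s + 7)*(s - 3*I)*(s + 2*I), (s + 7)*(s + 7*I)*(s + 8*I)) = s + 7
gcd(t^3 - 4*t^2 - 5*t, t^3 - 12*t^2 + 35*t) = t^2 - 5*t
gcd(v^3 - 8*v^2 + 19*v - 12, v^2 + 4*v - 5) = v - 1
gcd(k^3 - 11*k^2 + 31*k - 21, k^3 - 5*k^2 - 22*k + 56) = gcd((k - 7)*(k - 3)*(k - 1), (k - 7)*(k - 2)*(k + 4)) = k - 7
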